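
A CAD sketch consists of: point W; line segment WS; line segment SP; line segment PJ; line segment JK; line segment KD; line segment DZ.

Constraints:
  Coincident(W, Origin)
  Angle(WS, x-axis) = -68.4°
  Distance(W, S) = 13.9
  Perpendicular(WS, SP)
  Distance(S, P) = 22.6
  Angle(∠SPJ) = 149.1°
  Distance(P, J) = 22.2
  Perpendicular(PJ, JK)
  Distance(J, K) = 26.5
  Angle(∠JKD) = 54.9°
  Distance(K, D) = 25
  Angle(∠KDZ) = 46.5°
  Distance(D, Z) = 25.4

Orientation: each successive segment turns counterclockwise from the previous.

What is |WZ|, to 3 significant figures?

42.2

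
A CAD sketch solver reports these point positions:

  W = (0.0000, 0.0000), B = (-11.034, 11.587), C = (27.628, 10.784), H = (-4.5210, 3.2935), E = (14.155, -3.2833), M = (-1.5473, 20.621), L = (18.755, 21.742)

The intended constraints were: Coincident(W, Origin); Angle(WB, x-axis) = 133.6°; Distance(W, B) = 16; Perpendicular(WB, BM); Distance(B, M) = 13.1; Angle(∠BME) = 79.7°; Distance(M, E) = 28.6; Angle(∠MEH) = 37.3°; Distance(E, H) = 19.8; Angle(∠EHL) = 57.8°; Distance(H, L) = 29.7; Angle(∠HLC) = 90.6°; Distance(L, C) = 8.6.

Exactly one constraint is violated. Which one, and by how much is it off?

Distance(L, C) = 8.6 — off by 5.50.

W = (0.00, 0.00) ✓; WB at 133.6° ✓; |WB| = 16.00 ✓; ∠(WB, BM) = 90.00° ✓; |BM| = 13.10 ✓; ∠BME = 79.70° ✓; |ME| = 28.60 ✓; ∠MEH = 37.30° ✓; |EH| = 19.80 ✓; ∠EHL = 57.80° ✓; |HL| = 29.70 ✓; ∠HLC = 90.60° ✓; |LC| = 14.10 ✗.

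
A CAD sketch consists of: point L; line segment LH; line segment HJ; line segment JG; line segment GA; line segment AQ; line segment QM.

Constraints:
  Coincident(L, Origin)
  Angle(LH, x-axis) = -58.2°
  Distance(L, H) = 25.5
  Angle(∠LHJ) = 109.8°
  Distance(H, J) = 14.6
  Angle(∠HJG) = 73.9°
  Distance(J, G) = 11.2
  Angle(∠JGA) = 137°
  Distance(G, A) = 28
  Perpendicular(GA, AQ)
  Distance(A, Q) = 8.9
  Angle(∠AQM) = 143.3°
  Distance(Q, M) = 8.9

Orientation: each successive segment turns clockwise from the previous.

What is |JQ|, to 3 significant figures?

36.2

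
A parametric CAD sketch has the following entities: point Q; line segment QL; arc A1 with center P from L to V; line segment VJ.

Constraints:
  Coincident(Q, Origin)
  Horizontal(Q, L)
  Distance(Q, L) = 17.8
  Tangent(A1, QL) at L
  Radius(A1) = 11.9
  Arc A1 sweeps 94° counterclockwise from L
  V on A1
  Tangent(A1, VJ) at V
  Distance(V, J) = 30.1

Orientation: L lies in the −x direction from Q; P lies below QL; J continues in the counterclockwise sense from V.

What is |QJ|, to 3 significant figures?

50.9

On A1, L sits at bearing 90° from P; a 94° counterclockwise sweep puts V at bearing 184°, so V = P + 11.9·(cos 184°, sin 184°) = (-29.7, -12.7). Since A1 is tangent to VJ there, PV ⟂ VJ, so VJ runs along (−sin 184°, cos 184°); with |VJ| = 30.1, J = (-27.6, -42.8). Then |QJ| = |J − Q| = 50.9.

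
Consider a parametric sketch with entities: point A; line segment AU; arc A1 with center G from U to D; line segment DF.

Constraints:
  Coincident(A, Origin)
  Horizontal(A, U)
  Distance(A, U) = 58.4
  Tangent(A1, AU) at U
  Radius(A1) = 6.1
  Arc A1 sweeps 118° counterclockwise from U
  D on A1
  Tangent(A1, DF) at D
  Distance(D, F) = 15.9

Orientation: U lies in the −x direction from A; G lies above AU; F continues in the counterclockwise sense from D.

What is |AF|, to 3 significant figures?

64.7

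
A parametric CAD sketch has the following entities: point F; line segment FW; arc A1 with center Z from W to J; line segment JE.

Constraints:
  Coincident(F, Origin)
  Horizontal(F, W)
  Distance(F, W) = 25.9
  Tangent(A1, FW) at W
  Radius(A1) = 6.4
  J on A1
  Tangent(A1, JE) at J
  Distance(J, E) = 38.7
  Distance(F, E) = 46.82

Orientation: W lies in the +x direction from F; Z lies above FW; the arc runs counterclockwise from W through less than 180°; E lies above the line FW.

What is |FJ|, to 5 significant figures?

32.984

F is at the origin; F and W share the same y with |FW| = 25.9 and W on the +x side, so W = (25.900, 0.0000). A1 meets FW tangentially, so ZW is at right angles to FW, so Z = W + (0, 6.4) = (25.900, 6.4000). Since ZJ ⟂ JE (tangency), |ZE| = √(6.4² + 38.7²) = 39.226 regardless of where J sits on A1. So E lies on both circle(F, 46.82) and circle(Z, 39.226); the above-FW intersection is E = (15.433, 44.203). J is the foot of the tangent from E: J = (31.707, 9.0912).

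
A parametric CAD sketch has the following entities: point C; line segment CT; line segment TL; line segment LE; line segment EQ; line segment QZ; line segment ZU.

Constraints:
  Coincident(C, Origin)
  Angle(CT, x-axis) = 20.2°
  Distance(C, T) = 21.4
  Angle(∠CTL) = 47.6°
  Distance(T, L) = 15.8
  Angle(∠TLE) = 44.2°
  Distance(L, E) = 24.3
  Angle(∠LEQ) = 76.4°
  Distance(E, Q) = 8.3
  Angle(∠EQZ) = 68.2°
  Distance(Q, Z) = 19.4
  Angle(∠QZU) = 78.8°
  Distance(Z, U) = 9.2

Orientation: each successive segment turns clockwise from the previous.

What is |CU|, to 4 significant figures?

1.506

∠EQZ = 68.2° gives QZ at -103.4° from the x-axis; with |QZ| = 19.4, Z = (8.726, -2.368). ∠QZU = 78.8° gives ZU at 155.4° from the x-axis; with |ZU| = 9.2, U = (0.3610, 1.462). Then |CU| = |U − C| = 1.506.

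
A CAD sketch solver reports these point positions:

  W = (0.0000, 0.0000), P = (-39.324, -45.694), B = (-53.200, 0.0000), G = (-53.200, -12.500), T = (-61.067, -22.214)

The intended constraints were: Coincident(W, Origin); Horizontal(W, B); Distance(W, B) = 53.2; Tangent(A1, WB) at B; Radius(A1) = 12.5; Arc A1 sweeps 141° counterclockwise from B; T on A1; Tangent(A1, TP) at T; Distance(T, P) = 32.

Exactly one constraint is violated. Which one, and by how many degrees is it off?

Tangent(A1, TP) at T — off by 8.20°.

W = (0.00, 0.00) ✓; W.y = 0.00, B.y = 0.00 ✓; |WB| = 53.20 ✓; ∠(GB, BW) = 90.00° ✓; |GB| = 12.50 ✓; bearing(G→T) − bearing(G→B) = 141.0° ✓; |GT| = 12.50 ✓; ∠(GT, TP) = 98.20° ✗; |TP| = 32.00 ✓.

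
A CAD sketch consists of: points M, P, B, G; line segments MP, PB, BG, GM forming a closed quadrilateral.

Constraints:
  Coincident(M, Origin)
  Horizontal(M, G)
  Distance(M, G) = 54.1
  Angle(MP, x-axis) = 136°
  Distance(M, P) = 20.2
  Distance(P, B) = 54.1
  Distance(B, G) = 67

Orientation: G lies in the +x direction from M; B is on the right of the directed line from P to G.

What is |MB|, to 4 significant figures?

38.32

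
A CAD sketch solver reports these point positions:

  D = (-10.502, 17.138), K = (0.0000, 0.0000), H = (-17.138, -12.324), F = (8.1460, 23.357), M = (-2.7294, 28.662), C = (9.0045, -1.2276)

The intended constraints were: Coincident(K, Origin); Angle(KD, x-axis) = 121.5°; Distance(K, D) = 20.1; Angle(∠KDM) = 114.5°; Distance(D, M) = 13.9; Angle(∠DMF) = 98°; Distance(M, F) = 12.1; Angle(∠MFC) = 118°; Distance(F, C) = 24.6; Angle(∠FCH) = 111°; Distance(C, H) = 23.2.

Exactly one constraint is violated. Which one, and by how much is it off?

Distance(C, H) = 23.2 — off by 5.20.

K = (0.00, 0.00) ✓; KD at 121.5° ✓; |KD| = 20.10 ✓; ∠KDM = 114.5° ✓; |DM| = 13.90 ✓; ∠DMF = 98.00° ✓; |MF| = 12.10 ✓; ∠MFC = 118.0° ✓; |FC| = 24.60 ✓; ∠FCH = 111.0° ✓; |CH| = 28.40 ✗.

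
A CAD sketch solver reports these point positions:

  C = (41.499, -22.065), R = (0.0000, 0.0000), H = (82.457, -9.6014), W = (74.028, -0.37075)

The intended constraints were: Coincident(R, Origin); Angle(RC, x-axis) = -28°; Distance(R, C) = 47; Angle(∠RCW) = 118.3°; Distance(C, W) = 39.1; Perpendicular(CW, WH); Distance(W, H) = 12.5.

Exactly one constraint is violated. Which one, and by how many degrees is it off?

Perpendicular(CW, WH) — off by 8.70°.

R = (0.00, 0.00) ✓; RC at -28.00° ✓; |RC| = 47.00 ✓; ∠RCW = 118.3° ✓; |CW| = 39.10 ✓; ∠(CW, WH) = 81.30° ✗; |WH| = 12.50 ✓.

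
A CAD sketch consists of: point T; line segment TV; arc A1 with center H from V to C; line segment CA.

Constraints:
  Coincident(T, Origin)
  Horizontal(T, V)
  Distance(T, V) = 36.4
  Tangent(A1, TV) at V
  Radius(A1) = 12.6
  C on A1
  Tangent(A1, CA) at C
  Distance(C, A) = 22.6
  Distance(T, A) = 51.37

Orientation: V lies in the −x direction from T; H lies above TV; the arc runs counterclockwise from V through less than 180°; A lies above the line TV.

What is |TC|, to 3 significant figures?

30.6

Checks: T = (0.00, 0.00) ✓; ∠(HV, VT) = 90.00° ✓; |HV| = 12.60 ✓; |HC| = 12.60 ✓; ∠(HC, CA) = 90.00° ✓; |CA| = 22.60 ✓; |TA| = 51.37 ✓.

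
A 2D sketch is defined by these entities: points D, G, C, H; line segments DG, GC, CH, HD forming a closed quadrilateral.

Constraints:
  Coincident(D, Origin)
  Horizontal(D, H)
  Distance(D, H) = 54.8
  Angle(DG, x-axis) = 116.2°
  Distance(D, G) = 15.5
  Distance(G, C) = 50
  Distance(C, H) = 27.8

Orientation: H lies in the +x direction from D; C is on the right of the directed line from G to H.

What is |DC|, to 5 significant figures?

36.694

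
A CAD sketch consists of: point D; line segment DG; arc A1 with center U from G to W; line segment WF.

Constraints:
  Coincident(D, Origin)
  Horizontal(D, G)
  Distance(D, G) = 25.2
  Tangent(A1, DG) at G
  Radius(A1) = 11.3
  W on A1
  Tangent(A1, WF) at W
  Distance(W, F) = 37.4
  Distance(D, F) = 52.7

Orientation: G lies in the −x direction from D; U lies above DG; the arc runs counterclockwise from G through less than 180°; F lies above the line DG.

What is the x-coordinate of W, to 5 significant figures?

-13.957

D is at the origin; DG is horizontal with |DG| = 25.2 and G on the −x side, so G = (-25.200, 0.0000). The tangent condition forces UG to be normal to DG, so U = G + (0, 11.3) = (-25.200, 11.300). Since UW ⟂ WF (tangency), |UF| = √(11.3² + 37.4²) = 39.070 regardless of where W sits on A1. So F lies on both circle(D, 52.7) and circle(U, 39.070); the above-DG intersection is F = (-17.692, 49.642). W is the foot of the tangent from F: W = (-13.957, 12.429).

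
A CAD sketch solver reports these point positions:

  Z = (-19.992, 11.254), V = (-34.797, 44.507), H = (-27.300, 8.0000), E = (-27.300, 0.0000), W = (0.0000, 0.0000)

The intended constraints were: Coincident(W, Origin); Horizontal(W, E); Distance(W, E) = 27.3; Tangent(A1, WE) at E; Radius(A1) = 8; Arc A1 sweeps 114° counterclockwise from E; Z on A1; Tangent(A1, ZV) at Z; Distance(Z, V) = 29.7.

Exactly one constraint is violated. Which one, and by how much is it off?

Distance(Z, V) = 29.7 — off by 6.70.

W = (0.00, 0.00) ✓; W.y = 0.00, E.y = 0.00 ✓; |WE| = 27.30 ✓; ∠(HE, EW) = 90.00° ✓; |HE| = 8.000 ✓; bearing(H→Z) − bearing(H→E) = 114.0° ✓; |HZ| = 8.000 ✓; ∠(HZ, ZV) = 90.00° ✓; |ZV| = 36.40 ✗.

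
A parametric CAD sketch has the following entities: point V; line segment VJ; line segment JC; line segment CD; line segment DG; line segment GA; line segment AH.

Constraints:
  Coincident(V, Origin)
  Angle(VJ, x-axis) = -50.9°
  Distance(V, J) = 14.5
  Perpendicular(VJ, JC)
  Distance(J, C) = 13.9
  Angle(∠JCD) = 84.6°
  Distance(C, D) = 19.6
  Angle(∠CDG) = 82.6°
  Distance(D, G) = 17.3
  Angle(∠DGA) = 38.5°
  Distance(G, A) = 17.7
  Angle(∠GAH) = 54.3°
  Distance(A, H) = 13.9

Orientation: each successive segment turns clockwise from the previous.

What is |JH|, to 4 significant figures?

23.38

V is at the origin; VJ runs at -50.9° with length 14.5, so J = (9.145, -11.25). VJ ⟂ JC, so JC runs at -140.9°; with |JC| = 13.9, C = (-1.642, -20.02). ∠JCD = 84.6° gives CD at 123.7° from the x-axis; with |CD| = 19.6, D = (-12.52, -3.713). ∠CDG = 82.6° gives DG at 26.30° from the x-axis; with |DG| = 17.3, G = (2.992, 3.952). ∠DGA = 38.5° gives GA at -115.2° from the x-axis; with |GA| = 17.7, A = (-4.544, -12.06). ∠GAH = 54.3° gives AH at 119.1° from the x-axis; with |AH| = 13.9, H = (-11.30, 0.08236). Then |JH| = |H − J| = 23.38.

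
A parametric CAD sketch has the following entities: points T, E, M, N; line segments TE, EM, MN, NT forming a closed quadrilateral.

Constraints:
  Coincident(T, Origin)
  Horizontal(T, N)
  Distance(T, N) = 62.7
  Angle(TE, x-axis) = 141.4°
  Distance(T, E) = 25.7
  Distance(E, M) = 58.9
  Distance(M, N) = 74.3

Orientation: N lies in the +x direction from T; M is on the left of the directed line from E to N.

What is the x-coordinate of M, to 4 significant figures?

19.00

Checks: |EM| = 58.90 ✓; |MN| = 74.30 ✓.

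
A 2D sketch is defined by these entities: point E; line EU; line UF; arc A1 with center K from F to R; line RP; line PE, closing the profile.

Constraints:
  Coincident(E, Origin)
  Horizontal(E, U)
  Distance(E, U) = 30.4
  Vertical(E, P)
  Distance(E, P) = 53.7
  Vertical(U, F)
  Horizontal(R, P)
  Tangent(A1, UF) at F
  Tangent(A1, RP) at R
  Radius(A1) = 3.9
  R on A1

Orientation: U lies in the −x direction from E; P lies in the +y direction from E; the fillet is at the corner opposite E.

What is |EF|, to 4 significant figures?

58.35

E is at the origin; EU is horizontal with |EU| = 30.4 and U on the −x side, so U = (-30.40, 0.000). E and P share the same x with |EP| = 53.7 and P on the +y side, so P = (0.000, 53.70). The virtual corner opposite E is at (-30.40, 53.70). Tangency of A1 to UF means the radius KF is perpendicular to UF and since A1 is tangent to RP there, KR ⟂ RP, with radius 3.9, so the center K sits 3.9 in from both sides at K = (-26.50, 49.80). That places the tangent points at F = (-30.40, 49.80) on UF and R = (-26.50, 53.70) on RP. Then |EF| = |F − E| = 58.35.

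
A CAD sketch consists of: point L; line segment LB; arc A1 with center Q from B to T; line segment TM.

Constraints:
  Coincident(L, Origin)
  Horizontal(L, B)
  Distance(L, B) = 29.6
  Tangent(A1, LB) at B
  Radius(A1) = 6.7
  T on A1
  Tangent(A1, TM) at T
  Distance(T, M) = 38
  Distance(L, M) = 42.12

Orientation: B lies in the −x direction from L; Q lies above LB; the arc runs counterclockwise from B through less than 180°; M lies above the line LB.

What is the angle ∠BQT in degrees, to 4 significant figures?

71.49°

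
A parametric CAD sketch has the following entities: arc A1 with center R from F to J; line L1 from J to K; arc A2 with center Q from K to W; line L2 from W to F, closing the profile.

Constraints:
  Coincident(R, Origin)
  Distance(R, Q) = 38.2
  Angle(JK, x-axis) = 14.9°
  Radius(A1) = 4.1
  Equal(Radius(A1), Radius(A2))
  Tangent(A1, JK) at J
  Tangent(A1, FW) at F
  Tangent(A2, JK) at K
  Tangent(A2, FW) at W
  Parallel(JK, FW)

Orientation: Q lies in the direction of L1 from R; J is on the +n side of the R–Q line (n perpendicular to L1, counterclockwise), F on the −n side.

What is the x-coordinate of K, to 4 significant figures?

35.86

Tangency of A1 to both parallel lines with radius 4.1 puts J and F at R ± 4.1·n: J = (-1.054, 3.962), F = (1.054, -3.962). Equal radii place K and W the same way about Q: K = Q + 4.1·n = (35.86, 13.78), W = Q − 4.1·n = (37.97, 5.860). So K.x = 35.86.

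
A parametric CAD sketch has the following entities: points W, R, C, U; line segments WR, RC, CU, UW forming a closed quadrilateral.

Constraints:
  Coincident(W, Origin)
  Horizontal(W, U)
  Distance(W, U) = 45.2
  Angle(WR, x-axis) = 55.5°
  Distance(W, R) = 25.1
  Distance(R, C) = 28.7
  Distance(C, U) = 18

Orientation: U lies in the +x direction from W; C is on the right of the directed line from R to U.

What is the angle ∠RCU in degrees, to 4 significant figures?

103.4°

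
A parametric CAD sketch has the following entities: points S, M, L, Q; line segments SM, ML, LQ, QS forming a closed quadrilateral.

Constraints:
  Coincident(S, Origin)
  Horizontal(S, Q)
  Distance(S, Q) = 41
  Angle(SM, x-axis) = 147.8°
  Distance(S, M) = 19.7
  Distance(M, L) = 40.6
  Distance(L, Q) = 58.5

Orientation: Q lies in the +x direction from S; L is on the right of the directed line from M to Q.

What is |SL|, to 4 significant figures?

30.97

Checks: |ML| = 40.60 ✓; |LQ| = 58.50 ✓.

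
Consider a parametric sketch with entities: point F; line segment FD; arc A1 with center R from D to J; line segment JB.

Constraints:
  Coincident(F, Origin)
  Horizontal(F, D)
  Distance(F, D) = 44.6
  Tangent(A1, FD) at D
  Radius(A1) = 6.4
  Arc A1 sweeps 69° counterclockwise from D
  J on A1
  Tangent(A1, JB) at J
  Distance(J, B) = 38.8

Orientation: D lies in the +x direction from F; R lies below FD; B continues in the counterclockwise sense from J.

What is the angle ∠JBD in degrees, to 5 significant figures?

5.2401°

On A1, D sits at bearing 90° from R; a 69° counterclockwise sweep puts J at bearing 159°, so J = R + 6.4·(cos 159°, sin 159°) = (38.625, -4.1064). The tangent condition forces RJ to be normal to JB, so JB runs along (−sin 159°, cos 159°); with |JB| = 38.8, B = (24.720, -40.329). Then cos ∠JBD = BJ·BD / (|BJ||BD|), giving 5.2401°.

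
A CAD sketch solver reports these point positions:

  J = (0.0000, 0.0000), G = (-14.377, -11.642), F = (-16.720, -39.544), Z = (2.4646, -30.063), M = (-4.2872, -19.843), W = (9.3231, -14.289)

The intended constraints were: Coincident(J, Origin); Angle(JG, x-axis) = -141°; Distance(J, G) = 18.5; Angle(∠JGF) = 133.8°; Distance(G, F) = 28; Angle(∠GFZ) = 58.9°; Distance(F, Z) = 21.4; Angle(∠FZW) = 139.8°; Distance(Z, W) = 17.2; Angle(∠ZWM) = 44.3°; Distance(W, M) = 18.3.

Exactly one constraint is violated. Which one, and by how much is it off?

Distance(W, M) = 18.3 — off by 3.60.

J = (0.00, 0.00) ✓; JG at -141.0° ✓; |JG| = 18.50 ✓; ∠JGF = 133.8° ✓; |GF| = 28.00 ✓; ∠GFZ = 58.90° ✓; |FZ| = 21.40 ✓; ∠FZW = 139.8° ✓; |ZW| = 17.20 ✓; ∠ZWM = 44.30° ✓; |WM| = 14.70 ✗.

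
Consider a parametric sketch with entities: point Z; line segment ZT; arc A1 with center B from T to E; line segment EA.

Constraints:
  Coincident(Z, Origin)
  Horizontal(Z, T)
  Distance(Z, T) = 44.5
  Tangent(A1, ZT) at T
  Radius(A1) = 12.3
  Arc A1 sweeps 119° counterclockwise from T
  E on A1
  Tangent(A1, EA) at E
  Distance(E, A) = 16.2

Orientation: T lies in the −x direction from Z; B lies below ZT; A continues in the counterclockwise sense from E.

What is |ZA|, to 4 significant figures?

57.44

Z is at the origin; Z and T share the same y with |ZT| = 44.5 and T on the −x side, so T = (-44.50, 0.000). Tangency of A1 to ZT means the radius BT is perpendicular to ZT, so B = T + (0, -12.3) = (-44.50, -12.30). On A1, T sits at bearing 90° from B; a 119° counterclockwise sweep puts E at bearing 209°, so E = B + 12.3·(cos 209°, sin 209°) = (-55.26, -18.26). The tangent condition forces BE to be normal to EA, so EA runs along (−sin 209°, cos 209°); with |EA| = 16.2, A = (-47.40, -32.43). Then |ZA| = |A − Z| = 57.44.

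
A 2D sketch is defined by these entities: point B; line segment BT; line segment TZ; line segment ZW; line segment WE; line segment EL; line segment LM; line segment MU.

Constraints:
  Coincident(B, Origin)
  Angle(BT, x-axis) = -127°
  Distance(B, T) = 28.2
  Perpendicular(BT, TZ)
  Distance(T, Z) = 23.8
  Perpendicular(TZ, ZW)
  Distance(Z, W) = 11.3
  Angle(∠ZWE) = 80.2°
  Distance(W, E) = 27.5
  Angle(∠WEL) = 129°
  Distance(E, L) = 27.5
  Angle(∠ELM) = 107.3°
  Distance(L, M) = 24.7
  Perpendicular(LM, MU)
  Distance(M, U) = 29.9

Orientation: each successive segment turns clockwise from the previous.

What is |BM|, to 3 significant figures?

63.5

B is at the origin; BT runs at -127.0° with length 28.2, so T = (-17.0, -22.5). The perpendicularity gives TZ at right angles to BT, so TZ runs at 143°; with |TZ| = 23.8, Z = (-36.0, -8.20). TZ is perpendicular to ZW, so ZW runs at 53.0°; with |ZW| = 11.3, W = (-29.2, 0.826). ∠ZWE = 80.2° gives WE at -46.8° from the x-axis; with |WE| = 27.5, E = (-10.4, -19.2). ∠WEL = 129.0° gives EL at -97.8° from the x-axis; with |EL| = 27.5, L = (-14.1, -46.5). ∠ELM = 107.3° gives LM at -170° from the x-axis; with |LM| = 24.7, M = (-38.4, -50.5). Then |BM| = |M − B| = 63.5.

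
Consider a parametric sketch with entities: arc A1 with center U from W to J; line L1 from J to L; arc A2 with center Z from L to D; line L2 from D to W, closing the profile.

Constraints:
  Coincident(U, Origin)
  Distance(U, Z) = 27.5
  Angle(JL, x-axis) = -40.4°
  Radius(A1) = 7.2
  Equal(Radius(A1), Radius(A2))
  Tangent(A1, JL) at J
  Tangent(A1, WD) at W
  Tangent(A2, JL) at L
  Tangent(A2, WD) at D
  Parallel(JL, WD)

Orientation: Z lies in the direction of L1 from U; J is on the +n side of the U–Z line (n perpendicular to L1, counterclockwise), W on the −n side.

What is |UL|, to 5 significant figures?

28.427

Tangency of A1 to both parallel lines with radius 7.2 puts J and W at U ± 7.2·n: J = (4.6665, 5.4831), W = (-4.6665, -5.4831). Equal radii place L and D the same way about Z: L = Z + 7.2·n = (25.609, -12.340), D = Z − 7.2·n = (16.276, -23.306). Then |UL| = |L − U| = 28.427.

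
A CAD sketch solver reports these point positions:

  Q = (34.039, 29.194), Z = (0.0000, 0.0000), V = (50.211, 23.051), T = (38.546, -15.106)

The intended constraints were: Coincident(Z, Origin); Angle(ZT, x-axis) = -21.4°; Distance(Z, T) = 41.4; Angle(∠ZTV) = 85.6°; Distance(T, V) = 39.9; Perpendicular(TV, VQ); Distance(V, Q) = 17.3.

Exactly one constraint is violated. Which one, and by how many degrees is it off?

Perpendicular(TV, VQ) — off by 3.80°.

Z = (0.00, 0.00) ✓; ZT at -21.40° ✓; |ZT| = 41.40 ✓; ∠ZTV = 85.60° ✓; |TV| = 39.90 ✓; ∠(TV, VQ) = 86.20° ✗; |VQ| = 17.30 ✓.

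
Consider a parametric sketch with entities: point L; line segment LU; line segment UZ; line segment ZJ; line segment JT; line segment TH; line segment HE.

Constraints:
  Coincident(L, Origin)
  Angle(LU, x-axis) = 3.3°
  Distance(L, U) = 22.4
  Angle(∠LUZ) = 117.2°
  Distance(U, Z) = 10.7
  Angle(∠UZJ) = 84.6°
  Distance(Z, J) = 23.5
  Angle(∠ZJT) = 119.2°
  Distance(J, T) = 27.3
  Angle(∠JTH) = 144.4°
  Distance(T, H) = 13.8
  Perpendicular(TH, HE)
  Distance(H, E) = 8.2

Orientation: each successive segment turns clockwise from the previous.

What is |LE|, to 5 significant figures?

18.445

L is at the origin; LU runs at 3.3° with length 22.4, so U = (22.363, 1.2894). ∠LUZ = 117.2° gives UZ at -59.500° from the x-axis; with |UZ| = 10.7, Z = (27.794, -7.9300). ∠UZJ = 84.6° gives ZJ at -154.90° from the x-axis; with |ZJ| = 23.5, J = (6.5127, -17.899). ∠ZJT = 119.2° gives JT at 144.30° from the x-axis; with |JT| = 27.3, T = (-15.657, -1.9680). ∠JTH = 144.4° gives TH at 108.70° from the x-axis; with |TH| = 13.8, H = (-20.082, 11.103). The perpendicularity gives HE at right angles to TH, so HE runs at 18.700°; with |HE| = 8.2, E = (-12.315, 13.733). Then |LE| = |E − L| = 18.445.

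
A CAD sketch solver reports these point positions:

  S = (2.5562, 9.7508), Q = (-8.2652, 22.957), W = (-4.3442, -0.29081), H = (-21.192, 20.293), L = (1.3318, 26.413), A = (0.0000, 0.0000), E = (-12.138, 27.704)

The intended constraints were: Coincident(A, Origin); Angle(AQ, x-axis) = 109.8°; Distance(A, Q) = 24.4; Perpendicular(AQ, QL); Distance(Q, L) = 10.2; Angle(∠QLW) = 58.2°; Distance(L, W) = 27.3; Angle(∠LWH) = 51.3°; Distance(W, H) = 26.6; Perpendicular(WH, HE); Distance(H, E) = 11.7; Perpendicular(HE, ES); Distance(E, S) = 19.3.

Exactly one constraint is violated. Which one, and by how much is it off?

Distance(E, S) = 19.3 — off by 3.90.

A = (0.00, 0.00) ✓; AQ at 109.8° ✓; |AQ| = 24.40 ✓; ∠(AQ, QL) = 90.00° ✓; |QL| = 10.20 ✓; ∠QLW = 58.20° ✓; |LW| = 27.30 ✓; ∠LWH = 51.30° ✓; |WH| = 26.60 ✓; ∠(WH, HE) = 90.00° ✓; |HE| = 11.70 ✓; ∠(HE, ES) = 90.00° ✓; |ES| = 23.20 ✗.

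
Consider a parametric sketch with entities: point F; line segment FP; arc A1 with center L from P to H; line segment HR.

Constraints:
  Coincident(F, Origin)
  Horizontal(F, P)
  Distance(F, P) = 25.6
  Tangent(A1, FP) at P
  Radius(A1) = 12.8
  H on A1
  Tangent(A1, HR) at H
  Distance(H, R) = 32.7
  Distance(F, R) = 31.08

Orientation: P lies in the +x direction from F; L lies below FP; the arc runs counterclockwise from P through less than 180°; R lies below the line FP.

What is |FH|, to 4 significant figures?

16.27

F is at the origin; FP is horizontal with |FP| = 25.6 and P on the +x side, so P = (25.60, 0.000). Tangency of A1 to FP means the radius LP is perpendicular to FP, so L = P + (0, -12.8) = (25.60, -12.80). Since LH ⟂ HR (tangency), |LR| = √(12.8² + 32.7²) = 35.12 regardless of where H sits on A1. So R lies on both circle(F, 31.08) and circle(L, 35.12); the below-FP intersection is R = (-4.588, -30.74). H is the foot of the tangent from R: H = (15.50, -4.937).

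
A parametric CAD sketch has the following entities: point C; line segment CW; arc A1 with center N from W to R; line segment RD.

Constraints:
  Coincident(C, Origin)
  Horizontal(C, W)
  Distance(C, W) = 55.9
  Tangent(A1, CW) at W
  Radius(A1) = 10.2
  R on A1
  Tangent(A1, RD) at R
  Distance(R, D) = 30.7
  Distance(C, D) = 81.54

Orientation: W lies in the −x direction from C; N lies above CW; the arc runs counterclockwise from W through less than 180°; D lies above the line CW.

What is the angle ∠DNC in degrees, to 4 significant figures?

130.2°

C is at the origin; C and W share the same y with |CW| = 55.9 and W on the −x side, so W = (-55.90, 0.000). Since A1 is tangent to CW there, NW ⟂ CW, so N = W + (0, 10.2) = (-55.90, 10.20). Since NR ⟂ RD (tangency), |ND| = √(10.2² + 30.7²) = 32.35 regardless of where R sits on A1. So D lies on both circle(C, 81.54) and circle(N, 32.35); the above-CW intersection is D = (-72.01, 38.25). R is the foot of the tangent from D: R = (-49.11, 17.81).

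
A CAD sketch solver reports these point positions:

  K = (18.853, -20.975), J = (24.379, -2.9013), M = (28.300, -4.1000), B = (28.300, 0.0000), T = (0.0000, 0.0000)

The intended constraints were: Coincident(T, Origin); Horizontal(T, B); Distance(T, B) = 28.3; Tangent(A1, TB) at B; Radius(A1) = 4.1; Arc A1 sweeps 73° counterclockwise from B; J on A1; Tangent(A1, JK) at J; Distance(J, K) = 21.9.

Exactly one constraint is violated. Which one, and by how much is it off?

Distance(J, K) = 21.9 — off by 3.00.

T = (0.00, 0.00) ✓; T.y = 0.00, B.y = 0.00 ✓; |TB| = 28.30 ✓; ∠(MB, BT) = 90.00° ✓; |MB| = 4.100 ✓; bearing(M→J) − bearing(M→B) = 73.00° ✓; |MJ| = 4.100 ✓; ∠(MJ, JK) = 90.00° ✓; |JK| = 18.90 ✗.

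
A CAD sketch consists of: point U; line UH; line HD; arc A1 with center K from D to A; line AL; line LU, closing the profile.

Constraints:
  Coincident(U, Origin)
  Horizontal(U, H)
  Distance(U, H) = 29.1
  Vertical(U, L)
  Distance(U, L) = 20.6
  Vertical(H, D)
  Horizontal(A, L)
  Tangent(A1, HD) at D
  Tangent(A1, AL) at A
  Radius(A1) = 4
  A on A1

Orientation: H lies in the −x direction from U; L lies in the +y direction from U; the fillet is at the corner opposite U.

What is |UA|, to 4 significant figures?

32.47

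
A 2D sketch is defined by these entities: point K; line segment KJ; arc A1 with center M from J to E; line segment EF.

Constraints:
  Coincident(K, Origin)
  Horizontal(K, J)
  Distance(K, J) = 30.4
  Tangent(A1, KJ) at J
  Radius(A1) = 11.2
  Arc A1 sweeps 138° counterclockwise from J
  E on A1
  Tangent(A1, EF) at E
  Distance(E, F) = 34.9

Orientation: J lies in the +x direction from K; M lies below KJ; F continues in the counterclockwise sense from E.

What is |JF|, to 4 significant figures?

46.67

K is at the origin; K and J share the same y with |KJ| = 30.4 and J on the +x side, so J = (30.40, 0.000). Tangency of A1 to KJ means the radius MJ is perpendicular to KJ, so M = J + (0, -11.2) = (30.40, -11.20). On A1, J sits at bearing 90° from M; a 138° counterclockwise sweep puts E at bearing 228°, so E = M + 11.2·(cos 228°, sin 228°) = (22.91, -19.52). A1 meets EF tangentially, so ME is at right angles to EF, so EF runs along (−sin 228°, cos 228°); with |EF| = 34.9, F = (48.84, -42.88). Then |JF| = |F − J| = 46.67.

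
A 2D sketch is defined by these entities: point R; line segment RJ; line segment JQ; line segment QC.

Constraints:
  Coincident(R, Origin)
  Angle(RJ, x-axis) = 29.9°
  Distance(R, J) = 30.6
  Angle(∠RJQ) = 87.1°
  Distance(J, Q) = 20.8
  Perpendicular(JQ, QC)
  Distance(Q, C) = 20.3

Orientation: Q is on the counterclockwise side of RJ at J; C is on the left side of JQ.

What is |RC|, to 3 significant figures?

21.8

R is at the origin; RJ runs at 29.9° with length 30.6, so J = 30.6·(cos 29.9°, sin 29.9°) = (26.5, 15.3). ∠RJQ = 87.1°, so JQ runs at 29.9° + (180° − 87.1°) = 123° from the x-axis; with |JQ| = 20.8, Q = J + 20.8·(cos 123°, sin 123°) = (15.3, 32.7). JQ is perpendicular to QC; with |QC| = 20.3 on the left of JQ, C = Q + 20.3·(-0.841, -0.542) = (-1.80, 21.7). Then |RC| = |C − R| = 21.8.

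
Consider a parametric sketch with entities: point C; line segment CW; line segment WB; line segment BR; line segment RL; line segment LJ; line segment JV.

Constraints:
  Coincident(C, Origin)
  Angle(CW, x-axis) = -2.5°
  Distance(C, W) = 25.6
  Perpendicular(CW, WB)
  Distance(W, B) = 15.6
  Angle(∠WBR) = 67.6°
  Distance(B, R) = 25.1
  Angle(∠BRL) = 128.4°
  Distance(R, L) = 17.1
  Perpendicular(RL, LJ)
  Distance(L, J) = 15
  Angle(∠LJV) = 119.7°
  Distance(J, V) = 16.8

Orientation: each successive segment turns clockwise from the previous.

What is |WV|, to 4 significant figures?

3.169

C is at the origin; CW runs at -2.5° with length 25.6, so W = (25.58, -1.117). The perpendicularity gives WB at right angles to CW, so WB runs at -92.50°; with |WB| = 15.6, B = (24.90, -16.70). ∠WBR = 67.6° gives BR at 155.1° from the x-axis; with |BR| = 25.1, R = (2.128, -6.134). ∠BRL = 128.4° gives RL at 103.5° from the x-axis; with |RL| = 17.1, L = (-1.864, 10.49). RL ⟂ LJ, so LJ runs at 13.50°; with |LJ| = 15.0, J = (12.72, 14.00). ∠LJV = 119.7° gives JV at -46.80° from the x-axis; with |JV| = 16.8, V = (24.22, 1.749). Then |WV| = |V − W| = 3.169.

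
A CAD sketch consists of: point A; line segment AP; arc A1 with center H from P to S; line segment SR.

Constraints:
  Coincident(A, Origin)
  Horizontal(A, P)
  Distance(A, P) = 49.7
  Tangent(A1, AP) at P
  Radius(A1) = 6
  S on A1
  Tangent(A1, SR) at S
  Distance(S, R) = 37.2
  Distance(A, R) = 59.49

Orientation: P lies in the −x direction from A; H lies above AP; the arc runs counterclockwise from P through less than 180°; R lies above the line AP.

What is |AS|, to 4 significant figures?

44.07

A is at the origin; A and P share the same y with |AP| = 49.7 and P on the −x side, so P = (-49.70, 0.000). The tangent condition forces HP to be normal to AP, so H = P + (0, 6) = (-49.70, 6.000). Since HS ⟂ SR (tangency), |HR| = √(6.0² + 37.2²) = 37.68 regardless of where S sits on A1. So R lies on both circle(A, 59.49) and circle(H, 37.68); the above-AP intersection is R = (-41.37, 42.75). S is the foot of the tangent from R: S = (-43.71, 5.623).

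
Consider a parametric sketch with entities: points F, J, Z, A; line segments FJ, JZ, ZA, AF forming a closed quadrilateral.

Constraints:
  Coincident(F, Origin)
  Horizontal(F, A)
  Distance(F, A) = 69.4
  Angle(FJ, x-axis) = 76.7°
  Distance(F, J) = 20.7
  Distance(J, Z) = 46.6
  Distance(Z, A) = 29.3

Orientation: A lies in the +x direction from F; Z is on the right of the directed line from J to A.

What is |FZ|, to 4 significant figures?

42.30

Checks: |JZ| = 46.60 ✓; |ZA| = 29.30 ✓.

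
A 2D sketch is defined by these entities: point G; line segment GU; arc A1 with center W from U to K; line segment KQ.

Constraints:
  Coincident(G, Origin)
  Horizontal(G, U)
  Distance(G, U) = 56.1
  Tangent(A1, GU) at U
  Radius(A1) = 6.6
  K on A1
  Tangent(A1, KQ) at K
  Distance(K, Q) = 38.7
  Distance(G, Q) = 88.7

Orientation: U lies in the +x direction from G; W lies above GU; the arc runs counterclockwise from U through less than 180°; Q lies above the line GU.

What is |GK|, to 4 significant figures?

61.99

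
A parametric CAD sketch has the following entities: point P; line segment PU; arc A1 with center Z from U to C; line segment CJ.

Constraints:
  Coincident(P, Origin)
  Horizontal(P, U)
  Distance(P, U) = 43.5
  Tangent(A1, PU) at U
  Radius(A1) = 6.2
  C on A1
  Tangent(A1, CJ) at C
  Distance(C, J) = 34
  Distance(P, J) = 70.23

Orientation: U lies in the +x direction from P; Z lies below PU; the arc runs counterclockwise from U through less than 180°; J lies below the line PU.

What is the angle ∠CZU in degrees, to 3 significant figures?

129°

P is at the origin; PU is horizontal with |PU| = 43.5 and U on the +x side, so U = (43.5, 0.00). The tangent condition forces ZU to be normal to PU, so Z = U + (0, -6.2) = (43.5, -6.20). Since ZC ⟂ CJ (tangency), |ZJ| = √(6.2² + 34.0²) = 34.6 regardless of where C sits on A1. So J lies on both circle(P, 70.23) and circle(Z, 34.6); the below-PU intersection is J = (59.9, -36.6). C is the foot of the tangent from J: C = (38.7, -10.1).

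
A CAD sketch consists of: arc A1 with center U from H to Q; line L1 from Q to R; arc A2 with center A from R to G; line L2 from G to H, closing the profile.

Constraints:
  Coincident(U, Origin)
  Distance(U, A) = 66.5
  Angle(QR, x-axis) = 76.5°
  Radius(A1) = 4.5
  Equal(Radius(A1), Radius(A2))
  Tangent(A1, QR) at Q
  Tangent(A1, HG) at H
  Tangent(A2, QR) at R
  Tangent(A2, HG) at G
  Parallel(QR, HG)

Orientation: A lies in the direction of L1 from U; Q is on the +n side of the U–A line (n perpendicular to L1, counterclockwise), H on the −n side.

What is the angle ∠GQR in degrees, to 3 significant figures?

7.71°

The slot axis is L1's direction at 76.5°, so u = (cos 76.5°, sin 76.5°) = (0.233, 0.972) and n = (−sin 76.5°, cos 76.5°) = (-0.972, 0.233). U is at the origin and A lies 66.5 along u from U, so A = 66.5·u = (15.5, 64.7). Tangency of A1 to both parallel lines with radius 4.5 puts Q and H at U ± 4.5·n: Q = (-4.38, 1.05), H = (4.38, -1.05). Equal radii place R and G the same way about A: R = A + 4.5·n = (11.1, 65.7), G = A − 4.5·n = (19.9, 63.6). Then cos ∠GQR = QG·QR / (|QG||QR|), giving 7.71°.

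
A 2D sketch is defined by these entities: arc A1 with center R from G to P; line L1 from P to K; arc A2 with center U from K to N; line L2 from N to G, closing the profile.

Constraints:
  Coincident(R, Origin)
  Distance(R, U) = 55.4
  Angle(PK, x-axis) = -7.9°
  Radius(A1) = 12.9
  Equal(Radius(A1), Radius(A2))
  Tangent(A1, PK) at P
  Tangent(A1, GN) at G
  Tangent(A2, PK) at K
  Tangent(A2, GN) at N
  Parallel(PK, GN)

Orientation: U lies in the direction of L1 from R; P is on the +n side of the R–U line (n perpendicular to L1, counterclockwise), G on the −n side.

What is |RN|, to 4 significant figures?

56.88

Tangency of A1 to both parallel lines with radius 12.9 puts P and G at R ± 12.9·n: P = (1.773, 12.78), G = (-1.773, -12.78). Equal radii place K and N the same way about U: K = U + 12.9·n = (56.65, 5.163), N = U − 12.9·n = (53.10, -20.39). Then |RN| = |N − R| = 56.88.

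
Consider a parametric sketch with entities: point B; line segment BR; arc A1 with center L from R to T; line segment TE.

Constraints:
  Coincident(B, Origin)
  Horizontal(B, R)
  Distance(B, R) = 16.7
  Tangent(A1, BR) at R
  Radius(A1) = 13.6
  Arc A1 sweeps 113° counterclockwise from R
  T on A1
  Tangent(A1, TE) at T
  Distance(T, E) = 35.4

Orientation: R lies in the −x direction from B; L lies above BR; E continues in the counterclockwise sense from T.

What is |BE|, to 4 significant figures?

54.56

B is at the origin; B and R share the same y with |BR| = 16.7 and R on the −x side, so R = (-16.70, 0.000). The tangent condition forces LR to be normal to BR, so L = R + (0, 13.6) = (-16.70, 13.60). On A1, R sits at bearing -90° from L; a 113° counterclockwise sweep puts T at bearing 23°, so T = L + 13.6·(cos 23°, sin 23°) = (-4.181, 18.91). The tangent condition forces LT to be normal to TE, so TE runs along (−sin 23°, cos 23°); with |TE| = 35.4, E = (-18.01, 51.50). Then |BE| = |E − B| = 54.56.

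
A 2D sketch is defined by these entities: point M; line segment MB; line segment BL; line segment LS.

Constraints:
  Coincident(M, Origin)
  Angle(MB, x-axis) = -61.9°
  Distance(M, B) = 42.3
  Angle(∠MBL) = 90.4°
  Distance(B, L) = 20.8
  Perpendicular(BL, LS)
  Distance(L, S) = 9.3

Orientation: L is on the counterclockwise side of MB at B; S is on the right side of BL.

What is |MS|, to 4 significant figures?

55.74

M is at the origin; MB runs at -61.9° with length 42.3, so B = 42.3·(cos -61.9°, sin -61.9°) = (19.92, -37.31). ∠MBL = 90.4°, so BL runs at -61.9° + (180° − 90.4°) = 27.70° from the x-axis; with |BL| = 20.8, L = B + 20.8·(cos 27.70°, sin 27.70°) = (38.34, -27.65). BL ⟂ LS; with |LS| = 9.3 on the right of BL, S = L + 9.3·(0.4648, -0.8854) = (42.66, -35.88). Then |MS| = |S − M| = 55.74.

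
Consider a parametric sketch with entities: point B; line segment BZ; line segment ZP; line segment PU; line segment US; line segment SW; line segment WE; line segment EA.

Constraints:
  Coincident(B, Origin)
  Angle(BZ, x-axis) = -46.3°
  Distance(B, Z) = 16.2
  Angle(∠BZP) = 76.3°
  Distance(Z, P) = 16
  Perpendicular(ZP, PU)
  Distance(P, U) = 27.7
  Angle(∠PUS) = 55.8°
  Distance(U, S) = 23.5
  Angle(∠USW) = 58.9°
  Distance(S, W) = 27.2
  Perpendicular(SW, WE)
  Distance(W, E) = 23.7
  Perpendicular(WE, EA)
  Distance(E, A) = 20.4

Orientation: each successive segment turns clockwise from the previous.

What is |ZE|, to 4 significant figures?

39.75

B is at the origin; BZ runs at -46.3° with length 16.2, so Z = (11.19, -11.71). ∠BZP = 76.3° gives ZP at -150.0° from the x-axis; with |ZP| = 16.0, P = (-2.664, -19.71). ZP is perpendicular to PU, so PU runs at 120.0°; with |PU| = 27.7, U = (-16.51, 4.277). ∠PUS = 55.8° gives US at -4.200° from the x-axis; with |US| = 23.5, S = (6.923, 2.556). ∠USW = 58.9° gives SW at -125.3° from the x-axis; with |SW| = 27.2, W = (-8.795, -19.64). The perpendicularity gives WE at right angles to SW, so WE runs at 144.7°; with |WE| = 23.7, E = (-28.14, -5.948). Then |ZE| = |E − Z| = 39.75.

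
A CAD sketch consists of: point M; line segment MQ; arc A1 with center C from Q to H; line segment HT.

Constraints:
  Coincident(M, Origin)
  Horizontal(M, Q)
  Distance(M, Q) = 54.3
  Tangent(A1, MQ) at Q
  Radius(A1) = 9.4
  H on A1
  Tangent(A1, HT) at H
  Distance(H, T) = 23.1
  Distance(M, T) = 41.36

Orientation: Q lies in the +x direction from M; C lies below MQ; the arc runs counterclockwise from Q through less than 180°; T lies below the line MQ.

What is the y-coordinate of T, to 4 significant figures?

-23.72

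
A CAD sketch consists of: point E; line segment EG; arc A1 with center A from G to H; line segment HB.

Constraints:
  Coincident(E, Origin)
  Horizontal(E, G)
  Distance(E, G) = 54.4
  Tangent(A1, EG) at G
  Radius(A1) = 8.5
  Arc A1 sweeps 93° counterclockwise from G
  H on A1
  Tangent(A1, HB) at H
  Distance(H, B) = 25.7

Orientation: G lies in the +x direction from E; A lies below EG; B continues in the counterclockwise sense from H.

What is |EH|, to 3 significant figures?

46.8

E is at the origin; EG is horizontal with |EG| = 54.4 and G on the +x side, so G = (54.4, 0.00). The tangent condition forces AG to be normal to EG, so A = G + (0, -8.5) = (54.4, -8.50). On A1, G sits at bearing 90° from A; a 93° counterclockwise sweep puts H at bearing 183°, so H = A + 8.5·(cos 183°, sin 183°) = (45.9, -8.94). Then |EH| = |H − E| = 46.8.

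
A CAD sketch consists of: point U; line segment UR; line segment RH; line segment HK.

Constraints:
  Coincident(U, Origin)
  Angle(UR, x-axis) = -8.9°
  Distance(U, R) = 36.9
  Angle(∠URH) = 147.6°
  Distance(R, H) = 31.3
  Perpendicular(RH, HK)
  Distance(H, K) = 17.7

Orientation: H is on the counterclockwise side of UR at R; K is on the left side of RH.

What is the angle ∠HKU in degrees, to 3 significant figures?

91.9°

∠URH = 147.6°, so RH runs at -8.9° + (180° − 147.6°) = 23.5° from the x-axis; with |RH| = 31.3, H = R + 31.3·(cos 23.5°, sin 23.5°) = (65.2, 6.77). The perpendicularity gives HK at right angles to RH; with |HK| = 17.7 on the left of RH, K = H + 17.7·(-0.399, 0.917) = (58.1, 23.0). Then cos ∠HKU = KH·KU / (|KH||KU|), giving 91.9°.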